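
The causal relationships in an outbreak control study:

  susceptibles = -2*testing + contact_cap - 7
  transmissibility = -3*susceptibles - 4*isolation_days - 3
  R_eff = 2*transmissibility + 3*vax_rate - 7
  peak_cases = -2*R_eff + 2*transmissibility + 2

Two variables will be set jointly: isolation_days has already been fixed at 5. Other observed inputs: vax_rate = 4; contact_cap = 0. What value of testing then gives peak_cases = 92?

testing = -8

With isolation_days held at 5:
Substituting into the susceptibles equation gives susceptibles = -2*testing - 7.
Substituting into the transmissibility equation gives transmissibility = 6*testing - 2.
Substituting into the R_eff equation gives R_eff = 12*testing + 1.
Substituting into the peak_cases equation gives peak_cases = -12*testing - 4.
Solve -12*testing - 4 = 92: testing = (92 + 4) / -12 = -8.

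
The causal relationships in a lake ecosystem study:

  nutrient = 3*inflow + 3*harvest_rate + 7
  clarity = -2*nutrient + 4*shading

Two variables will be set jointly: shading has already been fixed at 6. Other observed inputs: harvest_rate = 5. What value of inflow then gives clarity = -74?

With shading held at 6:
Substituting into the nutrient equation gives nutrient = 3*inflow + 22.
So clarity = -6*inflow - 20.
Solve -6*inflow - 20 = -74: inflow = (-74 + 20) / -6 = 9.

inflow = 9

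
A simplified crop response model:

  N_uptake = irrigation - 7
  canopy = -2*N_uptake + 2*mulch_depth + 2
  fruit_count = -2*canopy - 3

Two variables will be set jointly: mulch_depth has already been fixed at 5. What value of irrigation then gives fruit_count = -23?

With mulch_depth held at 5:
Substituting into the canopy equation gives canopy = -2*irrigation + 26.
Substituting into the fruit_count equation gives fruit_count = 4*irrigation - 55.
Solve 4*irrigation - 55 = -23: irrigation = (-23 + 55) / 4 = 8.

irrigation = 8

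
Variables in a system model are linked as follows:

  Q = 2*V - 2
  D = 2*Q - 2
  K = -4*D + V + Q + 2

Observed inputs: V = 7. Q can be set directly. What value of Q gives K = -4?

Q = 3

Intervening on Q fixes its value directly, overriding its dependence on V.
Substituting into the K equation gives K = -7*Q + 17.
Solve -7*Q + 17 = -4: Q = (-4 - 17) / -7 = 3.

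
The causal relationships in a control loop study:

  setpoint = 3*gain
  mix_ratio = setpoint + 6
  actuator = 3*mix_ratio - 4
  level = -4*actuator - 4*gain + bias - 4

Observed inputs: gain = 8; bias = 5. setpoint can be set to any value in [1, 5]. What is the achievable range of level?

-147 to -99

Intervening on setpoint fixes its value directly, overriding its dependence on gain.
Substituting into the actuator equation gives actuator = 3*setpoint + 14.
This gives level = -12*setpoint - 87.
Linear in setpoint, so extremes are at the endpoints: setpoint = 1 gives level = -99; setpoint = 5 gives level = -147.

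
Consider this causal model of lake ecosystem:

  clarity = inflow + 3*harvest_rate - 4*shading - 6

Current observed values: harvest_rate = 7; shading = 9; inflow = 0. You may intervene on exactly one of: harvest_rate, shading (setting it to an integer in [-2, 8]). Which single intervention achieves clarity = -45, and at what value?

Intervening on harvest_rate: with other inputs at their observed values, clarity = 3*harvest_rate - 42. Solving for -45 gives harvest_rate = -1, within [-2, 8].
Intervening on shading: clarity = -4*shading + 15. Reaching -45 requires shading = 15, outside [-2, 8].

set harvest_rate = -1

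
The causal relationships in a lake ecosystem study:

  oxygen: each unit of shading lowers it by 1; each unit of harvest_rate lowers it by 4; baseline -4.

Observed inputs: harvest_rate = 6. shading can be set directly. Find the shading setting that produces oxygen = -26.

Substituting into the oxygen equation gives oxygen = -shading - 28.
Solve -shading - 28 = -26: shading = (-26 + 28) / -1 = -2.

shading = -2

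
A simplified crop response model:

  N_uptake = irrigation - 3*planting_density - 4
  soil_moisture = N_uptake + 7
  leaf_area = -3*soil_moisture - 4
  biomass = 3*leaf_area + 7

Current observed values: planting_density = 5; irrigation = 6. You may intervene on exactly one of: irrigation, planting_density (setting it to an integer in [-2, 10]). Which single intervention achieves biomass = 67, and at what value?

set irrigation = 4

Intervening on irrigation: with other inputs at their observed values, biomass = -9*irrigation + 103. Solving for 67 gives irrigation = 4, within [-2, 10].
Intervening on planting_density: biomass = 27*planting_density - 86. Reaching 67 requires planting_density = 17/3, not an integer.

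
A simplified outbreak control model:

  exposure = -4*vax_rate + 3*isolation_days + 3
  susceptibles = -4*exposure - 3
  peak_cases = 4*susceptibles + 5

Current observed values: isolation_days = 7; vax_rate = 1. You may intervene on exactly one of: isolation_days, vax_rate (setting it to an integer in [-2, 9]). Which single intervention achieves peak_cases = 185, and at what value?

Intervening on isolation_days: peak_cases = -48*isolation_days + 9. Reaching 185 requires isolation_days = -11/3, not an integer.
Intervening on vax_rate: with other inputs at their observed values, peak_cases = 64*vax_rate - 391. Solving for 185 gives vax_rate = 9, within [-2, 9].

set vax_rate = 9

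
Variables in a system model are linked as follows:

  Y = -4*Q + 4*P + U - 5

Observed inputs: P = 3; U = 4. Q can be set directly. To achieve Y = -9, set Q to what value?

Q = 5

Substituting into the Y equation gives Y = -4*Q + 11.
Solve -4*Q + 11 = -9: Q = (-9 - 11) / -4 = 5.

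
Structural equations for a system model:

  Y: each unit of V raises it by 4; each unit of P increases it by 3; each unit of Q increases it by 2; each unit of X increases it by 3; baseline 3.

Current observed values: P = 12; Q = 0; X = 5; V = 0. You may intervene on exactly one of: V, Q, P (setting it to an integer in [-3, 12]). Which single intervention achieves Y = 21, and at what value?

Intervening on V: Y = 4*V + 54. Reaching 21 requires V = -33/4, not an integer.
Intervening on Q: Y = 2*Q + 54. Reaching 21 requires Q = -33/2, not an integer.
Intervening on P: with other inputs at their observed values, Y = 3*P + 18. Solving for 21 gives P = 1, within [-3, 12].

set P = 1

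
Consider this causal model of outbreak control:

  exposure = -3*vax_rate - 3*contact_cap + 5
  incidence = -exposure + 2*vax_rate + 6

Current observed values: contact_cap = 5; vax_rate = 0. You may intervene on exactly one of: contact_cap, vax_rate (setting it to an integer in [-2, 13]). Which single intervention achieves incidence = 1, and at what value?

set contact_cap = 0

Intervening on contact_cap: with other inputs at their observed values, incidence = 3*contact_cap + 1. Solving for 1 gives contact_cap = 0, within [-2, 13].
Intervening on vax_rate: incidence = 5*vax_rate + 16. Reaching 1 requires vax_rate = -3, outside [-2, 13].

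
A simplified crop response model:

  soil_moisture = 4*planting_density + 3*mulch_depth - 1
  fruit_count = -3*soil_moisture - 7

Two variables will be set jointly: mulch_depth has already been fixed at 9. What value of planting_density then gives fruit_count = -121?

With mulch_depth held at 9:
Substituting into the soil_moisture equation gives soil_moisture = 4*planting_density + 26.
fruit_count becomes -12*planting_density - 85.
Solve -12*planting_density - 85 = -121: planting_density = (-121 + 85) / -12 = 3.

planting_density = 3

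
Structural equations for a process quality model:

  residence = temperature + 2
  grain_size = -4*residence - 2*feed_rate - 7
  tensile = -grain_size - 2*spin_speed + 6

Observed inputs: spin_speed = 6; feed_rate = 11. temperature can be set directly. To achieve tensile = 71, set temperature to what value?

Substituting into the grain_size equation gives grain_size = -4*temperature - 37.
So tensile = 4*temperature + 31.
Solve 4*temperature + 31 = 71: temperature = (71 - 31) / 4 = 10.

temperature = 10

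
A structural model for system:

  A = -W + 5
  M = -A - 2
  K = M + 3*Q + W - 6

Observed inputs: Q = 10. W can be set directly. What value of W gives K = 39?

W = 11

Substituting into the M equation gives M = W - 7.
This gives K = 2*W + 17.
Solve 2*W + 17 = 39: W = (39 - 17) / 2 = 11.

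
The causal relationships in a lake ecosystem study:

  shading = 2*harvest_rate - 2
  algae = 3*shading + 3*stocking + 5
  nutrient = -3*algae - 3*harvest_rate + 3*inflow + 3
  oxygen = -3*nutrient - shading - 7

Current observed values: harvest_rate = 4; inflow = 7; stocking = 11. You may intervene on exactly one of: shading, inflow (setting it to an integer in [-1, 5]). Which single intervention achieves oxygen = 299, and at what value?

set shading = 0

Intervening on shading: with other inputs at their observed values, oxygen = 26*shading + 299. Solving for 299 gives shading = 0, within [-1, 5].
Intervening on inflow: oxygen = -9*inflow + 518. Reaching 299 requires inflow = 73/3, not an integer.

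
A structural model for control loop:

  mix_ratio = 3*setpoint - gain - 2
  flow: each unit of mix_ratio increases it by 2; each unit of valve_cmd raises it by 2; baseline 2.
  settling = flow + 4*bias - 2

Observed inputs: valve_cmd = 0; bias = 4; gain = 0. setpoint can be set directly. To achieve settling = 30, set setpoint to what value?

setpoint = 3

Substituting into the mix_ratio equation gives mix_ratio = 3*setpoint - 2.
Substituting into the flow equation gives flow = 6*setpoint - 2.
Substituting into the settling equation gives settling = 6*setpoint + 12.
Solve 6*setpoint + 12 = 30: setpoint = (30 - 12) / 6 = 3.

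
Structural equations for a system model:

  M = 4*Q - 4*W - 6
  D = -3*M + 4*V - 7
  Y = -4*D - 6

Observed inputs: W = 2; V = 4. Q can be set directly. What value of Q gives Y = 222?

Substituting into the M equation gives M = 4*Q - 14.
Substituting into the D equation gives D = -12*Q + 51.
So Y = 48*Q - 210.
Solve 48*Q - 210 = 222: Q = (222 + 210) / 48 = 9.

Q = 9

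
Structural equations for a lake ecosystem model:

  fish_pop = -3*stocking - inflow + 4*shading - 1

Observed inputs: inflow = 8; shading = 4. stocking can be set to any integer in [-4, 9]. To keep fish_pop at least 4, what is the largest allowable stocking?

Substituting into the fish_pop equation gives fish_pop = -3*stocking + 7.
Require -3*stocking + 7 ≥ 4, so stocking ≤ 1.
The largest integer in [-4, 9] satisfying this is 1.

stocking = 1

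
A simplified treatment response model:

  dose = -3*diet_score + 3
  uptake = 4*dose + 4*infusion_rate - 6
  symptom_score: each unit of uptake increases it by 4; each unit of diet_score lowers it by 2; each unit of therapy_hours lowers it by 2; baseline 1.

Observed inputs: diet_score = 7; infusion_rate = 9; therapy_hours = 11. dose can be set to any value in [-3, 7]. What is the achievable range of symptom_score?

Intervening on dose fixes its value directly, overriding its dependence on diet_score.
Substituting into the uptake equation gives uptake = 4*dose + 30.
Substituting into the symptom_score equation gives symptom_score = 16*dose + 85.
Linear in dose, so extremes are at the endpoints: dose = -3 gives symptom_score = 37; dose = 7 gives symptom_score = 197.

37 to 197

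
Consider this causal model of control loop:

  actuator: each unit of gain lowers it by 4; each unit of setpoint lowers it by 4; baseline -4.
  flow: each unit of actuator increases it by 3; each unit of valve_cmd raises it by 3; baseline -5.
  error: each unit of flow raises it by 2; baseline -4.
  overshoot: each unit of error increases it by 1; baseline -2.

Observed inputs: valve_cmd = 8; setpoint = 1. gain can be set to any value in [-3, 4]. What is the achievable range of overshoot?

Substituting into the actuator equation gives actuator = -4*gain - 8.
Substituting into the flow equation gives flow = -12*gain - 5.
Substituting into the error equation gives error = -24*gain - 14.
So overshoot = -24*gain - 16.
Linear in gain, so extremes are at the endpoints: gain = -3 gives overshoot = 56; gain = 4 gives overshoot = -112.

-112 to 56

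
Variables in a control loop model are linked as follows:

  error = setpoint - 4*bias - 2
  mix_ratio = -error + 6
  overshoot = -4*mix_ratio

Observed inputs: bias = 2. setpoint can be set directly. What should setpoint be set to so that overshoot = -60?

setpoint = 1

Substituting into the error equation gives error = setpoint - 10.
Substituting into the mix_ratio equation gives mix_ratio = -setpoint + 16.
overshoot becomes 4*setpoint - 64.
Solve 4*setpoint - 64 = -60: setpoint = (-60 + 64) / 4 = 1.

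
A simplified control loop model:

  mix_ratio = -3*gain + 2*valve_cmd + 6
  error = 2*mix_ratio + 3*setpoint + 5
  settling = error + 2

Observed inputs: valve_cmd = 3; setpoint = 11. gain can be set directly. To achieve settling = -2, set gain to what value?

gain = 11

Substituting into the mix_ratio equation gives mix_ratio = -3*gain + 12.
Substituting into the error equation gives error = -6*gain + 62.
settling becomes -6*gain + 64.
Solve -6*gain + 64 = -2: gain = (-2 - 64) / -6 = 11.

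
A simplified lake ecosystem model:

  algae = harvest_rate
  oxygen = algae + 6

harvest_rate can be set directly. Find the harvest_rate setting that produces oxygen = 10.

harvest_rate = 4

Substituting into the oxygen equation gives oxygen = harvest_rate + 6.
Solve harvest_rate + 6 = 10: harvest_rate = (10 - 6) / 1 = 4.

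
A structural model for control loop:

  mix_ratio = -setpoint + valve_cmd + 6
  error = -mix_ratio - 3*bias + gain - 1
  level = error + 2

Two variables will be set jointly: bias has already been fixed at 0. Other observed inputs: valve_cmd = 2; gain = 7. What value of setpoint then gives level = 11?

setpoint = 11

With bias held at 0:
Substituting into the mix_ratio equation gives mix_ratio = -setpoint + 8.
Substituting into the error equation gives error = setpoint - 2.
Substituting into the level equation gives level = setpoint.
Solve setpoint = 11: setpoint = 11 / 1 = 11.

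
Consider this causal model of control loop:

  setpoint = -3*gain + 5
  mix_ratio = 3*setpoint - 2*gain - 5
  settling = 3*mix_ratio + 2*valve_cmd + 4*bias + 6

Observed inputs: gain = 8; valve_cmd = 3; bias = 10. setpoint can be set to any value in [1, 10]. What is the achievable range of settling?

Intervening on setpoint fixes its value directly, overriding its dependence on gain.
Substituting into the mix_ratio equation gives mix_ratio = 3*setpoint - 21.
This gives settling = 9*setpoint - 11.
Linear in setpoint, so extremes are at the endpoints: setpoint = 1 gives settling = -2; setpoint = 10 gives settling = 79.

-2 to 79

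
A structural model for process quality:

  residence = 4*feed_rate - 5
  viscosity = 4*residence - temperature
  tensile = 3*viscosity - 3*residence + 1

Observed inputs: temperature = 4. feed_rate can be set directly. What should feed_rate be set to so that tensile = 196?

Substituting into the viscosity equation gives viscosity = 16*feed_rate - 24.
tensile becomes 36*feed_rate - 56.
Solve 36*feed_rate - 56 = 196: feed_rate = (196 + 56) / 36 = 7.

feed_rate = 7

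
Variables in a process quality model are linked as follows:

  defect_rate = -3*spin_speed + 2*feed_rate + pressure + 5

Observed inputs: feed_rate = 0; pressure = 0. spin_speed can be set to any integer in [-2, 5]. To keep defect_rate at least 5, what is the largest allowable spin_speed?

spin_speed = 0

Substituting into the defect_rate equation gives defect_rate = -3*spin_speed + 5.
Require -3*spin_speed + 5 ≥ 5, so spin_speed ≤ 0.
The largest integer in [-2, 5] satisfying this is 0.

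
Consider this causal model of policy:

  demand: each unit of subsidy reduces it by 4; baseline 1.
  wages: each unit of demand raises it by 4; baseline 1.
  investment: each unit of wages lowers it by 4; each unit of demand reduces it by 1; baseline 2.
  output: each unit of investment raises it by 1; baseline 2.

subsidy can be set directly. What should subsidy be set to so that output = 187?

subsidy = 3

Substituting into the wages equation gives wages = -16*subsidy + 5.
investment becomes 68*subsidy - 19.
Substituting into the output equation gives output = 68*subsidy - 17.
Solve 68*subsidy - 17 = 187: subsidy = (187 + 17) / 68 = 3.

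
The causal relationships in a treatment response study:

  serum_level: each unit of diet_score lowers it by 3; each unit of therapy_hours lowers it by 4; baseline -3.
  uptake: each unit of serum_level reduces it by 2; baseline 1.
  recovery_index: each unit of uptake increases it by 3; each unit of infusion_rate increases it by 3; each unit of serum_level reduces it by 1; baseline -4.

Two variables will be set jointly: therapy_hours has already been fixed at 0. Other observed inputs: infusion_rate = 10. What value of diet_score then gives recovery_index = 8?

With therapy_hours held at 0:
Substituting into the serum_level equation gives serum_level = -3*diet_score - 3.
Substituting into the uptake equation gives uptake = 6*diet_score + 7.
Substituting into the recovery_index equation gives recovery_index = 21*diet_score + 50.
Solve 21*diet_score + 50 = 8: diet_score = (8 - 50) / 21 = -2.

diet_score = -2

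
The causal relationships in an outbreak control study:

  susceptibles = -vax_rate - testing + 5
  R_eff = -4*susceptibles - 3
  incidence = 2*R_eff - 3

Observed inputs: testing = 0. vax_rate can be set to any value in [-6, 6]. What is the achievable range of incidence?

-97 to -1

Substituting into the susceptibles equation gives susceptibles = -vax_rate + 5.
Substituting into the R_eff equation gives R_eff = 4*vax_rate - 23.
This gives incidence = 8*vax_rate - 49.
Linear in vax_rate, so extremes are at the endpoints: vax_rate = -6 gives incidence = -97; vax_rate = 6 gives incidence = -1.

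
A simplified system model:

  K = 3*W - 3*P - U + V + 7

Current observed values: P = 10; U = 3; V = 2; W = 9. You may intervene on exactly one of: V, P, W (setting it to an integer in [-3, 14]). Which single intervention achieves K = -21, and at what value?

set W = 1

Intervening on V: K = V + 1. Reaching -21 requires V = -22, outside [-3, 14].
Intervening on P: K = -3*P + 33. Reaching -21 requires P = 18, outside [-3, 14].
Intervening on W: with other inputs at their observed values, K = 3*W - 24. Solving for -21 gives W = 1, within [-3, 14].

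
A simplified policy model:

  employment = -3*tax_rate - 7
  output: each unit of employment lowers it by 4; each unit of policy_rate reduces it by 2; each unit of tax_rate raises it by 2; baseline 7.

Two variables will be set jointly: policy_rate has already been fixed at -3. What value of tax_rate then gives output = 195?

tax_rate = 11

With policy_rate held at -3:
Substituting into the output equation gives output = 14*tax_rate + 41.
Solve 14*tax_rate + 41 = 195: tax_rate = (195 - 41) / 14 = 11.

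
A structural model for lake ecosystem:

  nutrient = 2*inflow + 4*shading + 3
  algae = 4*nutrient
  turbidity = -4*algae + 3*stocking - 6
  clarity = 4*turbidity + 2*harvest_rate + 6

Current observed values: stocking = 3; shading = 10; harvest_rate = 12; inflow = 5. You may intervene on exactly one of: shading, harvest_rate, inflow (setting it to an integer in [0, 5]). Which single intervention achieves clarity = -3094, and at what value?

set inflow = 3

Intervening on shading: clarity = -256*shading - 790. Reaching -3094 requires shading = 9, outside [0, 5].
Intervening on harvest_rate: clarity = 2*harvest_rate - 3374. Reaching -3094 requires harvest_rate = 140, outside [0, 5].
Intervening on inflow: with other inputs at their observed values, clarity = -128*inflow - 2710. Solving for -3094 gives inflow = 3, within [0, 5].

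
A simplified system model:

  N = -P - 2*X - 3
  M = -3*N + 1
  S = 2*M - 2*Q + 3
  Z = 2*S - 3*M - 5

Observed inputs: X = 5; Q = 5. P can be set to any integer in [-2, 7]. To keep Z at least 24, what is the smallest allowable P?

P = 1

Substituting into the N equation gives N = -P - 13.
M becomes 3*P + 40.
Substituting into the S equation gives S = 6*P + 73.
Z becomes 3*P + 21.
Require 3*P + 21 ≥ 24, so P ≥ 1.
The smallest integer in [-2, 7] satisfying this is 1.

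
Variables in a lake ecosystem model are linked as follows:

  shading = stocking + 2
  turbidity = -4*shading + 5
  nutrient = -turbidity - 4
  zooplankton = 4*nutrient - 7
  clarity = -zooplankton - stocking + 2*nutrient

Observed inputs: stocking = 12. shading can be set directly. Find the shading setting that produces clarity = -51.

shading = 8

Intervening on shading fixes its value directly, overriding its dependence on stocking.
Substituting into the nutrient equation gives nutrient = 4*shading - 9.
So zooplankton = 16*shading - 43.
This gives clarity = -8*shading + 13.
Solve -8*shading + 13 = -51: shading = (-51 - 13) / -8 = 8.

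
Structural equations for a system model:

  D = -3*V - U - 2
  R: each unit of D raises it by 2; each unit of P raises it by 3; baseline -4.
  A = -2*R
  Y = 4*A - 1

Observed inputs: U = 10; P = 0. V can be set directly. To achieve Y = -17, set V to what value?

V = -5

Substituting into the D equation gives D = -3*V - 12.
This gives R = -6*V - 28.
Substituting into the A equation gives A = 12*V + 56.
Substituting into the Y equation gives Y = 48*V + 223.
Solve 48*V + 223 = -17: V = (-17 - 223) / 48 = -5.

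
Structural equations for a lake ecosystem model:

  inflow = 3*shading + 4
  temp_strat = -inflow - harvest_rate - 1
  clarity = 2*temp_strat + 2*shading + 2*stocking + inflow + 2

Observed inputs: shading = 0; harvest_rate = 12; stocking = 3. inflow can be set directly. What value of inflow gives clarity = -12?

inflow = -6

Intervening on inflow fixes its value directly, overriding its dependence on shading.
Substituting into the temp_strat equation gives temp_strat = -inflow - 13.
clarity becomes -inflow - 18.
Solve -inflow - 18 = -12: inflow = (-12 + 18) / -1 = -6.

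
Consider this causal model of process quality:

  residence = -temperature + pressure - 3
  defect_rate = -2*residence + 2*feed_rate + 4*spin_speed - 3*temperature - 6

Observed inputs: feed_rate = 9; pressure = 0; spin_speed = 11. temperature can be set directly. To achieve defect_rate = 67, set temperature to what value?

temperature = -5

Substituting into the residence equation gives residence = -temperature - 3.
Substituting into the defect_rate equation gives defect_rate = -temperature + 62.
Solve -temperature + 62 = 67: temperature = (67 - 62) / -1 = -5.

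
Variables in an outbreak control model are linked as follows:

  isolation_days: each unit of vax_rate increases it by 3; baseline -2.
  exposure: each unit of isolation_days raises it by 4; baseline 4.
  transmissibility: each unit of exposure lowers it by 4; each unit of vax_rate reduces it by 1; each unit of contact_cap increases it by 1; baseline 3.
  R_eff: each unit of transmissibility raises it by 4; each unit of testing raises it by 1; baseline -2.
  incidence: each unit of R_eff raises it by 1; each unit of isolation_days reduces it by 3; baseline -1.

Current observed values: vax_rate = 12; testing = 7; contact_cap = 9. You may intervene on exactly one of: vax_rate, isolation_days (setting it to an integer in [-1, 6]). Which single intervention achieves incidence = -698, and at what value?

Intervening on vax_rate: with other inputs at their observed values, incidence = -205*vax_rate + 122. Solving for -698 gives vax_rate = 4, within [-1, 6].
Intervening on isolation_days: incidence = -67*isolation_days - 60. Reaching -698 requires isolation_days = 638/67, not an integer.

set vax_rate = 4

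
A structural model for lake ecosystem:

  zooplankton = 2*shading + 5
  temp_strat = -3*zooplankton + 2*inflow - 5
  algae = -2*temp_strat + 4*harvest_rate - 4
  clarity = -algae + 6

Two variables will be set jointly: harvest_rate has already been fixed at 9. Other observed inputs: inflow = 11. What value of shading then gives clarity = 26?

shading = -4

With harvest_rate held at 9:
Substituting into the temp_strat equation gives temp_strat = -6*shading + 2.
Substituting into the algae equation gives algae = 12*shading + 28.
This gives clarity = -12*shading - 22.
Solve -12*shading - 22 = 26: shading = (26 + 22) / -12 = -4.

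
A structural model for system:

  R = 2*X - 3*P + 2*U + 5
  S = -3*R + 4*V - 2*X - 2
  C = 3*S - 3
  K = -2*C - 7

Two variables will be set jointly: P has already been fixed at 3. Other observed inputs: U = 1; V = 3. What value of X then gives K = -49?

With P held at 3:
Substituting into the R equation gives R = 2*X - 2.
Substituting into the S equation gives S = -8*X + 16.
C becomes -24*X + 45.
Substituting into the K equation gives K = 48*X - 97.
Solve 48*X - 97 = -49: X = (-49 + 97) / 48 = 1.

X = 1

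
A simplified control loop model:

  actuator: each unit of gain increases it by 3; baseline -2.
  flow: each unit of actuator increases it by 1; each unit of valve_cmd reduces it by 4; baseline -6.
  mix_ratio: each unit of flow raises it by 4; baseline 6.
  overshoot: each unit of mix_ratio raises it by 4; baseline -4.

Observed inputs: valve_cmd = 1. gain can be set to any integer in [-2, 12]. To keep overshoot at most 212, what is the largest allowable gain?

gain = 8

Substituting into the flow equation gives flow = 3*gain - 12.
Substituting into the mix_ratio equation gives mix_ratio = 12*gain - 42.
So overshoot = 48*gain - 172.
Require 48*gain - 172 ≤ 212, so gain ≤ 8.
The largest integer in [-2, 12] satisfying this is 8.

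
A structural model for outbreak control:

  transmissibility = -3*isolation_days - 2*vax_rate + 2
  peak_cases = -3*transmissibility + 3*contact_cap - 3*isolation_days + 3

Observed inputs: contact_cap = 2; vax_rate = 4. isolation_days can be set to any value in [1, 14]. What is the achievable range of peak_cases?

33 to 111

Substituting into the transmissibility equation gives transmissibility = -3*isolation_days - 6.
peak_cases becomes 6*isolation_days + 27.
Linear in isolation_days, so extremes are at the endpoints: isolation_days = 1 gives peak_cases = 33; isolation_days = 14 gives peak_cases = 111.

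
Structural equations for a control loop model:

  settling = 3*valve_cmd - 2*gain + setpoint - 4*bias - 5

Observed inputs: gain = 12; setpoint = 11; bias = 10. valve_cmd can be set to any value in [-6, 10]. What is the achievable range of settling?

Substituting into the settling equation gives settling = 3*valve_cmd - 58.
Linear in valve_cmd, so extremes are at the endpoints: valve_cmd = -6 gives settling = -76; valve_cmd = 10 gives settling = -28.

-76 to -28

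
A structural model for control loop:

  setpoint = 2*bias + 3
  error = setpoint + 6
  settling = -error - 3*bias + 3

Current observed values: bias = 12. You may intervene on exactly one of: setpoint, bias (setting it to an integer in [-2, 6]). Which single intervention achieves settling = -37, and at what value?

Intervening on setpoint: with other inputs at their observed values, settling = -setpoint - 39. Solving for -37 gives setpoint = -2, within [-2, 6].
Intervening on bias: settling = -5*bias - 6. Reaching -37 requires bias = 31/5, not an integer.

set setpoint = -2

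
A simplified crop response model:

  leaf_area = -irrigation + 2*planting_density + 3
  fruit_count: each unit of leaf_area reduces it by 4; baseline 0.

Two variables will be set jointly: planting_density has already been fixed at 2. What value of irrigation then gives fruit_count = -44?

irrigation = -4

With planting_density held at 2:
Substituting into the leaf_area equation gives leaf_area = -irrigation + 7.
Substituting into the fruit_count equation gives fruit_count = 4*irrigation - 28.
Solve 4*irrigation - 28 = -44: irrigation = (-44 + 28) / 4 = -4.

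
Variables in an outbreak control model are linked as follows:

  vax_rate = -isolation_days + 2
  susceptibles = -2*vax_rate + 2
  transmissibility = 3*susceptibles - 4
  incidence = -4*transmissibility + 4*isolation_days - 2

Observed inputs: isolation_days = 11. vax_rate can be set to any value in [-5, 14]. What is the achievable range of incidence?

-86 to 370

Intervening on vax_rate fixes its value directly, overriding its dependence on isolation_days.
Substituting into the transmissibility equation gives transmissibility = -6*vax_rate + 2.
So incidence = 24*vax_rate + 34.
Linear in vax_rate, so extremes are at the endpoints: vax_rate = -5 gives incidence = -86; vax_rate = 14 gives incidence = 370.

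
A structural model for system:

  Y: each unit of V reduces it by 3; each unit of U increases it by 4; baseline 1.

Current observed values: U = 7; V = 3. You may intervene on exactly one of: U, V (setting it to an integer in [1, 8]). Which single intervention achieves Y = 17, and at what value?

set V = 4

Intervening on U: Y = 4*U - 8. Reaching 17 requires U = 25/4, not an integer.
Intervening on V: with other inputs at their observed values, Y = -3*V + 29. Solving for 17 gives V = 4, within [1, 8].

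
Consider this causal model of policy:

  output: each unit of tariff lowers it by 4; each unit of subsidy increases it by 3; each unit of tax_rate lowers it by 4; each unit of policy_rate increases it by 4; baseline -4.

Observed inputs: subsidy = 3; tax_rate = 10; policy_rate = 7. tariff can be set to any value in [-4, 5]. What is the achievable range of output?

-27 to 9

Substituting into the output equation gives output = -4*tariff - 7.
Linear in tariff, so extremes are at the endpoints: tariff = -4 gives output = 9; tariff = 5 gives output = -27.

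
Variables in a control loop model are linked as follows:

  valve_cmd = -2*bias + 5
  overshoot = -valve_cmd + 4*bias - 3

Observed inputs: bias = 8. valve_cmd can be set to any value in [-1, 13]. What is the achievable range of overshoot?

16 to 30

Intervening on valve_cmd fixes its value directly, overriding its dependence on bias.
Substituting into the overshoot equation gives overshoot = -valve_cmd + 29.
Linear in valve_cmd, so extremes are at the endpoints: valve_cmd = -1 gives overshoot = 30; valve_cmd = 13 gives overshoot = 16.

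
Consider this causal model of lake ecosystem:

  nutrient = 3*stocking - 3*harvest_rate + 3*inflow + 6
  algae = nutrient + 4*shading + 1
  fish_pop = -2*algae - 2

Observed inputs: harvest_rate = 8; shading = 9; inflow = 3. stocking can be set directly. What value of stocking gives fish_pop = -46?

stocking = -2

Substituting into the nutrient equation gives nutrient = 3*stocking - 9.
Substituting into the algae equation gives algae = 3*stocking + 28.
fish_pop becomes -6*stocking - 58.
Solve -6*stocking - 58 = -46: stocking = (-46 + 58) / -6 = -2.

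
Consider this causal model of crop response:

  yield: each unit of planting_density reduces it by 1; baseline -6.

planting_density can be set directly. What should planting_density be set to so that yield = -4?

Solve -planting_density - 6 = -4: planting_density = (-4 + 6) / -1 = -2.

planting_density = -2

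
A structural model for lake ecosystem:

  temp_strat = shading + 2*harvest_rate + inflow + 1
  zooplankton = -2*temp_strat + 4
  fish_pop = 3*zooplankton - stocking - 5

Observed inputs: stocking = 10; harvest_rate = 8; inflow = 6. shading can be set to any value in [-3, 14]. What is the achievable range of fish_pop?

Substituting into the temp_strat equation gives temp_strat = shading + 23.
zooplankton becomes -2*shading - 42.
Substituting into the fish_pop equation gives fish_pop = -6*shading - 141.
Linear in shading, so extremes are at the endpoints: shading = -3 gives fish_pop = -123; shading = 14 gives fish_pop = -225.

-225 to -123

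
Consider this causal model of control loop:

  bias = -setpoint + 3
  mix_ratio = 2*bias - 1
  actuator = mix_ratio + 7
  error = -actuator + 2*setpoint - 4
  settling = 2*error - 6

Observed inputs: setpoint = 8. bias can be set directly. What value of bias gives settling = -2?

Intervening on bias fixes its value directly, overriding its dependence on setpoint.
Substituting into the actuator equation gives actuator = 2*bias + 6.
Substituting into the error equation gives error = -2*bias + 6.
Substituting into the settling equation gives settling = -4*bias + 6.
Solve -4*bias + 6 = -2: bias = (-2 - 6) / -4 = 2.

bias = 2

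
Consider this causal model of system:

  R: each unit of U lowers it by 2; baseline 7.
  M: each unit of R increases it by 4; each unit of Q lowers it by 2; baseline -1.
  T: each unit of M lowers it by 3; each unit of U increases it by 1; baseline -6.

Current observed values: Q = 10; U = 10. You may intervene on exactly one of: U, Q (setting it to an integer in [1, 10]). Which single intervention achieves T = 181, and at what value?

Intervening on U: T = 25*U - 27. Reaching 181 requires U = 208/25, not an integer.
Intervening on Q: with other inputs at their observed values, T = 6*Q + 163. Solving for 181 gives Q = 3, within [1, 10].

set Q = 3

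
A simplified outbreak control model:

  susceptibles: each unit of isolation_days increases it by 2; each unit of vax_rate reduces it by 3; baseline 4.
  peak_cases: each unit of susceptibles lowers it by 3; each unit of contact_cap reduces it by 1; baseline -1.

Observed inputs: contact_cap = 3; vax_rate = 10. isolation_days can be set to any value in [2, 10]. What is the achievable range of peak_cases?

Substituting into the susceptibles equation gives susceptibles = 2*isolation_days - 26.
This gives peak_cases = -6*isolation_days + 74.
Linear in isolation_days, so extremes are at the endpoints: isolation_days = 2 gives peak_cases = 62; isolation_days = 10 gives peak_cases = 14.

14 to 62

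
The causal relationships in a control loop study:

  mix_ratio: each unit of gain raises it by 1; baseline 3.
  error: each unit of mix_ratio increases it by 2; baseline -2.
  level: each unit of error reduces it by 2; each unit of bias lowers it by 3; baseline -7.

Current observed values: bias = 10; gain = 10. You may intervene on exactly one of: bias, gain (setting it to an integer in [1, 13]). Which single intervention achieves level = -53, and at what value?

Intervening on bias: level = -3*bias - 55. Reaching -53 requires bias = -2/3, not an integer.
Intervening on gain: with other inputs at their observed values, level = -4*gain - 45. Solving for -53 gives gain = 2, within [1, 13].

set gain = 2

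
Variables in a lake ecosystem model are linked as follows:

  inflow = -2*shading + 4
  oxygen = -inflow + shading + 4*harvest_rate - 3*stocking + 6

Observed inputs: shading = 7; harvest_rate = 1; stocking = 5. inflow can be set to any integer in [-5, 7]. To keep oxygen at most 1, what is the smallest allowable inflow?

inflow = 1

Intervening on inflow fixes its value directly, overriding its dependence on shading.
Substituting into the oxygen equation gives oxygen = -inflow + 2.
Require -inflow + 2 ≤ 1, so inflow ≥ 1.
The smallest integer in [-5, 7] satisfying this is 1.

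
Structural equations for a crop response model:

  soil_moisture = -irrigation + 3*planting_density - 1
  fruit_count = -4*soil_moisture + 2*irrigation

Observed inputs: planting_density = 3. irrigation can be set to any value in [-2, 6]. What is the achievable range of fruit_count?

Substituting into the soil_moisture equation gives soil_moisture = -irrigation + 8.
fruit_count becomes 6*irrigation - 32.
Linear in irrigation, so extremes are at the endpoints: irrigation = -2 gives fruit_count = -44; irrigation = 6 gives fruit_count = 4.

-44 to 4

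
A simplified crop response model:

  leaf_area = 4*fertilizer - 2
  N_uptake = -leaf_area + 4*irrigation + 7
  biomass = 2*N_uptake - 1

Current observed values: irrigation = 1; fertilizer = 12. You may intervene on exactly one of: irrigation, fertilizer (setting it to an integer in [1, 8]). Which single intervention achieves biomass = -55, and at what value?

Intervening on irrigation: with other inputs at their observed values, biomass = 8*irrigation - 79. Solving for -55 gives irrigation = 3, within [1, 8].
Intervening on fertilizer: biomass = -8*fertilizer + 25. Reaching -55 requires fertilizer = 10, outside [1, 8].

set irrigation = 3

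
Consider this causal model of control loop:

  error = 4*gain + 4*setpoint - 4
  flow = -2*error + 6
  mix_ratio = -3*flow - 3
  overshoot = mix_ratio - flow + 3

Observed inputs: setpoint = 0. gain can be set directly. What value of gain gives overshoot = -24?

gain = 1

Substituting into the error equation gives error = 4*gain - 4.
flow becomes -8*gain + 14.
Substituting into the mix_ratio equation gives mix_ratio = 24*gain - 45.
This gives overshoot = 32*gain - 56.
Solve 32*gain - 56 = -24: gain = (-24 + 56) / 32 = 1.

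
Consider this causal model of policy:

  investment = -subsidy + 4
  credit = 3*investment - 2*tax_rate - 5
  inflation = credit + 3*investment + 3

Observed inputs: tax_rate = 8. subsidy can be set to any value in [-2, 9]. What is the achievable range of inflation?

Substituting into the credit equation gives credit = -3*subsidy - 9.
Substituting into the inflation equation gives inflation = -6*subsidy + 6.
Linear in subsidy, so extremes are at the endpoints: subsidy = -2 gives inflation = 18; subsidy = 9 gives inflation = -48.

-48 to 18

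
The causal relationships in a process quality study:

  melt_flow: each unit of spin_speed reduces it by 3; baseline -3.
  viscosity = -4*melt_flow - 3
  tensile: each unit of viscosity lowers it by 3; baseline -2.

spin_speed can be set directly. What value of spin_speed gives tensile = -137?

spin_speed = 3

Substituting into the viscosity equation gives viscosity = 12*spin_speed + 9.
Substituting into the tensile equation gives tensile = -36*spin_speed - 29.
Solve -36*spin_speed - 29 = -137: spin_speed = (-137 + 29) / -36 = 3.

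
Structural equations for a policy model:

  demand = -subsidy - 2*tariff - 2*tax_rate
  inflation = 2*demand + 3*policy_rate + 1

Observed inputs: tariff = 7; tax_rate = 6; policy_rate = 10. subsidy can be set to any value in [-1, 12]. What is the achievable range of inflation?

Substituting into the demand equation gives demand = -subsidy - 26.
This gives inflation = -2*subsidy - 21.
Linear in subsidy, so extremes are at the endpoints: subsidy = -1 gives inflation = -19; subsidy = 12 gives inflation = -45.

-45 to -19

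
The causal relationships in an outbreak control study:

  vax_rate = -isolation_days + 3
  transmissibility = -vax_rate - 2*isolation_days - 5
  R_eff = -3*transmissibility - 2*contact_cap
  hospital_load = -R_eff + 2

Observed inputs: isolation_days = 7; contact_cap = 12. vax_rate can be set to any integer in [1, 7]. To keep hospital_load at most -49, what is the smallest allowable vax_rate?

Intervening on vax_rate fixes its value directly, overriding its dependence on isolation_days.
Substituting into the transmissibility equation gives transmissibility = -vax_rate - 19.
Substituting into the R_eff equation gives R_eff = 3*vax_rate + 33.
This gives hospital_load = -3*vax_rate - 31.
Require -3*vax_rate - 31 ≤ -49, so vax_rate ≥ 6.
The smallest integer in [1, 7] satisfying this is 6.

vax_rate = 6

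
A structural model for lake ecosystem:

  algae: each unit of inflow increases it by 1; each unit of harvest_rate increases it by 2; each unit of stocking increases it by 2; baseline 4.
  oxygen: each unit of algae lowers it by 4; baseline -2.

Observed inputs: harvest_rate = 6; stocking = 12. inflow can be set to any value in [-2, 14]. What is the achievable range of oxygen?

Substituting into the algae equation gives algae = inflow + 40.
Substituting into the oxygen equation gives oxygen = -4*inflow - 162.
Linear in inflow, so extremes are at the endpoints: inflow = -2 gives oxygen = -154; inflow = 14 gives oxygen = -218.

-218 to -154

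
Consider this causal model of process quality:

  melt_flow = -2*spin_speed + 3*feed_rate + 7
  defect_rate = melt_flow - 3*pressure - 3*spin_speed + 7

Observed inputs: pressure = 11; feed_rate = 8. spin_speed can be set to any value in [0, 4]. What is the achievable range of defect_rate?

-15 to 5

Substituting into the melt_flow equation gives melt_flow = -2*spin_speed + 31.
So defect_rate = -5*spin_speed + 5.
Linear in spin_speed, so extremes are at the endpoints: spin_speed = 0 gives defect_rate = 5; spin_speed = 4 gives defect_rate = -15.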